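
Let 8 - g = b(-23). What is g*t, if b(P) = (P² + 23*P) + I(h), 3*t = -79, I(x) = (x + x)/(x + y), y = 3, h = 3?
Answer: -553/3 ≈ -184.33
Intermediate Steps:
I(x) = 2*x/(3 + x) (I(x) = (x + x)/(x + 3) = (2*x)/(3 + x) = 2*x/(3 + x))
t = -79/3 (t = (⅓)*(-79) = -79/3 ≈ -26.333)
b(P) = 1 + P² + 23*P (b(P) = (P² + 23*P) + 2*3/(3 + 3) = (P² + 23*P) + 2*3/6 = (P² + 23*P) + 2*3*(⅙) = (P² + 23*P) + 1 = 1 + P² + 23*P)
g = 7 (g = 8 - (1 + (-23)² + 23*(-23)) = 8 - (1 + 529 - 529) = 8 - 1*1 = 8 - 1 = 7)
g*t = 7*(-79/3) = -553/3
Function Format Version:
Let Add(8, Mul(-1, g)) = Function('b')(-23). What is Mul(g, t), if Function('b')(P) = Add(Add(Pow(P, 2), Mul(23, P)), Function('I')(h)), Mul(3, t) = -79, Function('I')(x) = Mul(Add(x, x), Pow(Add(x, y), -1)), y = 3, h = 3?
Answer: Rational(-553, 3) ≈ -184.33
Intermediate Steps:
Function('I')(x) = Mul(2, x, Pow(Add(3, x), -1)) (Function('I')(x) = Mul(Add(x, x), Pow(Add(x, 3), -1)) = Mul(Mul(2, x), Pow(Add(3, x), -1)) = Mul(2, x, Pow(Add(3, x), -1)))
t = Rational(-79, 3) (t = Mul(Rational(1, 3), -79) = Rational(-79, 3) ≈ -26.333)
Function('b')(P) = Add(1, Pow(P, 2), Mul(23, P)) (Function('b')(P) = Add(Add(Pow(P, 2), Mul(23, P)), Mul(2, 3, Pow(Add(3, 3), -1))) = Add(Add(Pow(P, 2), Mul(23, P)), Mul(2, 3, Pow(6, -1))) = Add(Add(Pow(P, 2), Mul(23, P)), Mul(2, 3, Rational(1, 6))) = Add(Add(Pow(P, 2), Mul(23, P)), 1) = Add(1, Pow(P, 2), Mul(23, P)))
g = 7 (g = Add(8, Mul(-1, Add(1, Pow(-23, 2), Mul(23, -23)))) = Add(8, Mul(-1, Add(1, 529, -529))) = Add(8, Mul(-1, 1)) = Add(8, -1) = 7)
Mul(g, t) = Mul(7, Rational(-79, 3)) = Rational(-553, 3)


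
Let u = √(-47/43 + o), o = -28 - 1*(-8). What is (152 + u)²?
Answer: (6536 + I*√39001)²/1849 ≈ 23083.0 + 1396.2*I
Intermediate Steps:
o = -20 (o = -28 + 8 = -20)
u = I*√39001/43 (u = √(-47/43 - 20) = √(-907/43) = I*√39001/43 ≈ 4.5927*I)
(152 + u)² = (152 + I*√39001/43)²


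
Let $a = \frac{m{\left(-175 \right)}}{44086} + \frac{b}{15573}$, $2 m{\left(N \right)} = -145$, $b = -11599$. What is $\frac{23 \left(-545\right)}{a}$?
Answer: $\frac{17211840539460}{1024965113} \approx 16793.0$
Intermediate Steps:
$m{\left(N \right)} = - \frac{145}{2}$ ($m{\left(N \right)} = \frac{1}{2} \left(-145\right) = - \frac{145}{2}$)
$a = - \frac{1024965113}{1373102556}$ ($a = - \frac{145}{2 \cdot 44086} - \frac{11599}{15573} = \left(- \frac{145}{2}\right) \frac{1}{44086} - \frac{11599}{15573} = - \frac{145}{88172} - \frac{11599}{15573} = - \frac{1024965113}{1373102556} \approx -0.74646$)
$\frac{23 \left(-545\right)}{a} = \frac{23 \left(-545\right)}{- \frac{1024965113}{1373102556}} = \left(-12535\right) \left(- \frac{1373102556}{1024965113}\right) = \frac{17211840539460}{1024965113}$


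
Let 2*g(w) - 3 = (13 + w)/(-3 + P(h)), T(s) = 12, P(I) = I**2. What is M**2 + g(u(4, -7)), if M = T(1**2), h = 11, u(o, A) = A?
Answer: 8586/59 ≈ 145.53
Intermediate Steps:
M = 12
g(w) = 367/236 + w/236 (g(w) = 3/2 + ((13 + w)/(-3 + 11**2))/2 = 3/2 + ((13 + w)/(-3 + 121))/2 = 3/2 + ((13 + w)/118)/2 = 3/2 + ((13 + w)*(1/118))/2 = 3/2 + (13/118 + w/118)/2 = 3/2 + (13/236 + w/236) = 367/236 + w/236)
M**2 + g(u(4, -7)) = 12**2 + (367/236 + (1/236)*(-7)) = 144 + (367/236 - 7/236) = 144 + 90/59 = 8586/59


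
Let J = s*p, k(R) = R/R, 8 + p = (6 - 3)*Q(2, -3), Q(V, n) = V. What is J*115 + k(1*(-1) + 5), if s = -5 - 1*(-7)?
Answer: -459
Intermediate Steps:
s = 2 (s = -5 + 7 = 2)
p = -2 (p = -8 + (6 - 3)*2 = -8 + 3*2 = -8 + 6 = -2)
k(R) = 1
J = -4 (J = 2*(-2) = -4)
J*115 + k(1*(-1) + 5) = -4*115 + 1 = -460 + 1 = -459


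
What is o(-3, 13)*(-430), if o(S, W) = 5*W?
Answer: -27950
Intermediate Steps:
o(-3, 13)*(-430) = (5*13)*(-430) = 65*(-430) = -27950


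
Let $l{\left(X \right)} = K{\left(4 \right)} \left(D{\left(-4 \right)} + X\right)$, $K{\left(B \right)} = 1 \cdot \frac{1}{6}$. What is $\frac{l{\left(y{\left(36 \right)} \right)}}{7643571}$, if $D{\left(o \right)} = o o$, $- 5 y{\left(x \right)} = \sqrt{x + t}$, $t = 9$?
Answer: $\frac{8}{22930713} - \frac{\sqrt{5}}{76435710} \approx 3.1962 \cdot 10^{-7}$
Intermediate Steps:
$y{\left(x \right)} = - \frac{\sqrt{9 + x}}{5}$ ($y{\left(x \right)} = - \frac{\sqrt{x + 9}}{5} = - \frac{\sqrt{9 + x}}{5}$)
$D{\left(o \right)} = o^{2}$
$K{\left(B \right)} = \frac{1}{6}$ ($K{\left(B \right)} = 1 \cdot \frac{1}{6} = \frac{1}{6}$)
$l{\left(X \right)} = \frac{8}{3} + \frac{X}{6}$ ($l{\left(X \right)} = \frac{\left(-4\right)^{2} + X}{6} = \frac{16 + X}{6} = \frac{8}{3} + \frac{X}{6}$)
$\frac{l{\left(y{\left(36 \right)} \right)}}{7643571} = \frac{\frac{8}{3} + \frac{\left(- \frac{1}{5}\right) \sqrt{9 + 36}}{6}}{7643571} = \left(\frac{8}{3} + \frac{\left(- \frac{1}{5}\right) \sqrt{45}}{6}\right) \frac{1}{7643571} = \left(\frac{8}{3} + \frac{\left(- \frac{1}{5}\right) 3 \sqrt{5}}{6}\right) \frac{1}{7643571} = \left(\frac{8}{3} + \frac{\left(- \frac{3}{5}\right) \sqrt{5}}{6}\right) \frac{1}{7643571} = \left(\frac{8}{3} - \frac{\sqrt{5}}{10}\right) \frac{1}{7643571} = \frac{8}{22930713} - \frac{\sqrt{5}}{76435710}$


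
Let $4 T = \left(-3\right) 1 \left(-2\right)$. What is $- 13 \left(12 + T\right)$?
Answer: $- \frac{351}{2} \approx -175.5$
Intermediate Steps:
$T = \frac{3}{2}$ ($T = \frac{\left(-3\right) 1 \left(-2\right)}{4} = \frac{\left(-3\right) \left(-2\right)}{4} = \frac{1}{4} \cdot 6 = \frac{3}{2} \approx 1.5$)
$- 13 \left(12 + T\right) = - 13 \left(12 + \frac{3}{2}\right) = \left(-13\right) \frac{27}{2} = - \frac{351}{2}$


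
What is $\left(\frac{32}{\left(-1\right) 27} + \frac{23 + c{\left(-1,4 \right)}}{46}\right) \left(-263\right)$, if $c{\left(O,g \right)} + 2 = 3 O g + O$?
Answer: $\frac{165164}{621} \approx 265.96$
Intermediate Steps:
$c{\left(O,g \right)} = -2 + O + 3 O g$ ($c{\left(O,g \right)} = -2 + \left(3 O g + O\right) = -2 + \left(O + 3 O g\right) = -2 + O + 3 O g$)
$\left(\frac{32}{\left(-1\right) 27} + \frac{23 + c{\left(-1,4 \right)}}{46}\right) \left(-263\right) = \left(\frac{32}{\left(-1\right) 27} + \frac{23 - \left(3 + 12\right)}{46}\right) \left(-263\right) = \left(\frac{32}{-27} + \left(23 - 15\right) \frac{1}{46}\right) \left(-263\right) = \left(32 \left(- \frac{1}{27}\right) + \left(23 - 15\right) \frac{1}{46}\right) \left(-263\right) = \left(- \frac{32}{27} + 8 \cdot \frac{1}{46}\right) \left(-263\right) = \left(- \frac{32}{27} + \frac{4}{23}\right) \left(-263\right) = \left(- \frac{628}{621}\right) \left(-263\right) = \frac{165164}{621}$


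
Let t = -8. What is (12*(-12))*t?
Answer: 1152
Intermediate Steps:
(12*(-12))*t = (12*(-12))*(-8) = -144*(-8) = 1152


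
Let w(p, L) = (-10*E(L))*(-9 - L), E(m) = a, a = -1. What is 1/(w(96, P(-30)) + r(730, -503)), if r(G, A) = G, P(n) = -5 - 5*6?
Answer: 1/990 ≈ 0.0010101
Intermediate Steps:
E(m) = -1
P(n) = -35 (P(n) = -5 - 30 = -35)
w(p, L) = -90 - 10*L (w(p, L) = (-10*(-1))*(-9 - L) = 10*(-9 - L) = -90 - 10*L)
1/(w(96, P(-30)) + r(730, -503)) = 1/((-90 - 10*(-35)) + 730) = 1/((-90 + 350) + 730) = 1/(260 + 730) = 1/990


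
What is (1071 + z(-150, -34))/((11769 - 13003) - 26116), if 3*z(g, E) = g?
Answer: -1021/27350 ≈ -0.037331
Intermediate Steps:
z(g, E) = g/3
(1071 + z(-150, -34))/((11769 - 13003) - 26116) = (1071 + (⅓)*(-150))/((11769 - 13003) - 26116) = (1071 - 50)/(-1234 - 26116) = 1021/(-27350) = 1021*(-1/27350) = -1021/27350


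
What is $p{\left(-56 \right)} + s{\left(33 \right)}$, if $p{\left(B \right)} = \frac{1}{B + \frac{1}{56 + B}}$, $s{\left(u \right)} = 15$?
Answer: $15$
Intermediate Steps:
$p{\left(-56 \right)} + s{\left(33 \right)} = \frac{56 - 56}{1 + \left(-56\right)^{2} + 56 \left(-56\right)} + 15 = \frac{1}{1 + 3136 - 3136} \cdot 0 + 15 = 1^{-1} \cdot 0 + 15 = 1 \cdot 0 + 15 = 0 + 15 = 15$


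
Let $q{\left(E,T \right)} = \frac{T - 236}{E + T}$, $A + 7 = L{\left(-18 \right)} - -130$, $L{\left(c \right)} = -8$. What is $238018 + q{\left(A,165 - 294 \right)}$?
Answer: $\frac{3332617}{14} \approx 2.3804 \cdot 10^{5}$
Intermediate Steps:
$A = 115$ ($A = -7 - -122 = -7 + \left(-8 + 130\right) = -7 + 122 = 115$)
$q{\left(E,T \right)} = \frac{-236 + T}{E + T}$
$238018 + q{\left(A,165 - 294 \right)} = 238018 + \frac{-236 + \left(165 - 294\right)}{115 + \left(165 - 294\right)} = 238018 + \frac{-236 - 129}{115 - 129} = 238018 + \frac{1}{-14} \left(-365\right) = 238018 - - \frac{365}{14} = 238018 + \frac{365}{14} = \frac{3332617}{14}$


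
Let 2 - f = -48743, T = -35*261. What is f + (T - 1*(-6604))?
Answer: 46214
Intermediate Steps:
T = -9135
f = 48745 (f = 2 - 1*(-48743) = 2 + 48743 = 48745)
f + (T - 1*(-6604)) = 48745 + (-9135 - 1*(-6604)) = 48745 + (-9135 + 6604) = 48745 - 2531 = 46214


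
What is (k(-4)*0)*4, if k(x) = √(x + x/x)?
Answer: 0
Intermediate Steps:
k(x) = √(1 + x) (k(x) = √(x + 1) = √(1 + x))
(k(-4)*0)*4 = (√(1 - 4)*0)*4 = (√(-3)*0)*4 = ((I*√3)*0)*4 = 0*4 = 0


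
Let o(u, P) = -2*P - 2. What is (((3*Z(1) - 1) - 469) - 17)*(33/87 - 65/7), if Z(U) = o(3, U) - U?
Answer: 907616/203 ≈ 4471.0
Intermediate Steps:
o(u, P) = -2 - 2*P
Z(U) = -2 - 3*U (Z(U) = (-2 - 2*U) - U = -2 - 3*U)
(((3*Z(1) - 1) - 469) - 17)*(33/87 - 65/7) = (((3*(-2 - 3*1) - 1) - 469) - 17)*(33/87 - 65/7) = (((3*(-2 - 3) - 1) - 469) - 17)*(33*(1/87) - 65*1/7) = (((3*(-5) - 1) - 469) - 17)*(11/29 - 65/7) = (((-15 - 1) - 469) - 17)*(-1808/203) = ((-16 - 469) - 17)*(-1808/203) = (-485 - 17)*(-1808/203) = -502*(-1808/203) = 907616/203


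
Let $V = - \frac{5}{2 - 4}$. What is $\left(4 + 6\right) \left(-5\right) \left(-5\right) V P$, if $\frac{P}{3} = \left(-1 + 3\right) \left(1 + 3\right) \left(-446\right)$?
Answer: $-6690000$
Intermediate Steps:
$V = \frac{5}{2}$ ($V = - \frac{5}{-2} = \left(-5\right) \left(- \frac{1}{2}\right) = \frac{5}{2} \approx 2.5$)
$P = -10704$ ($P = 3 \left(-1 + 3\right) \left(1 + 3\right) \left(-446\right) = 3 \cdot 2 \cdot 4 \left(-446\right) = 3 \cdot 8 \left(-446\right) = 3 \left(-3568\right) = -10704$)
$\left(4 + 6\right) \left(-5\right) \left(-5\right) V P = \left(4 + 6\right) \left(-5\right) \left(-5\right) \frac{5}{2} \left(-10704\right) = 10 \cdot 25 \cdot \frac{5}{2} \left(-10704\right) = 10 \cdot \frac{125}{2} \left(-10704\right) = 625 \left(-10704\right) = -6690000$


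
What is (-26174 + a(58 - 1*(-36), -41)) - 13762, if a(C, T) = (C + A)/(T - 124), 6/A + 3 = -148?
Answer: -995019628/24915 ≈ -39937.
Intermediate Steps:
A = -6/151 (A = 6/(-3 - 148) = 6/(-151) = 6*(-1/151) = -6/151 ≈ -0.039735)
a(C, T) = (-6/151 + C)/(-124 + T) (a(C, T) = (C - 6/151)/(T - 124) = (-6/151 + C)/(-124 + T))
(-26174 + a(58 - 1*(-36), -41)) - 13762 = (-26174 + (-6/151 + (58 - 1*(-36)))/(-124 - 41)) - 13762 = (-26174 + (-6/151 + (58 + 36))/(-165)) - 13762 = (-26174 - (-6/151 + 94)/165) - 13762 = (-26174 - 1/165*14188/151) - 13762 = (-26174 - 14188/24915) - 13762 = -652139398/24915 - 13762 = -995019628/24915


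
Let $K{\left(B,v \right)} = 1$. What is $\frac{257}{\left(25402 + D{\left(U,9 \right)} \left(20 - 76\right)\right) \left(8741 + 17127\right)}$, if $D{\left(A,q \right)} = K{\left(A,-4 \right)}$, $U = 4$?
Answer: $\frac{257}{655650328} \approx 3.9198 \cdot 10^{-7}$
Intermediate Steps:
$D{\left(A,q \right)} = 1$
$\frac{257}{\left(25402 + D{\left(U,9 \right)} \left(20 - 76\right)\right) \left(8741 + 17127\right)} = \frac{257}{\left(25402 + 1 \left(20 - 76\right)\right) \left(8741 + 17127\right)} = \frac{257}{\left(25402 + 1 \left(-56\right)\right) 25868} = \frac{257}{\left(25402 - 56\right) 25868} = \frac{257}{25346 \cdot 25868} = \frac{257}{655650328}$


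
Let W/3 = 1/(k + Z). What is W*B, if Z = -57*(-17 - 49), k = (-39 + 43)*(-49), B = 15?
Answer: 45/3566 ≈ 0.012619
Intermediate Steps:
k = -196 (k = 4*(-49) = -196)
Z = 3762 (Z = -57*(-66) = 3762)
W = 3/3566 (W = 3/(-196 + 3762) = 3/3566 ≈ 0.00084128)
W*B = (3/3566)*15 = 45/3566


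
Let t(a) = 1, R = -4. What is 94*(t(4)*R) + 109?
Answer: -267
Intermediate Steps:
94*(t(4)*R) + 109 = 94*(1*(-4)) + 109 = 94*(-4) + 109 = -376 + 109 = -267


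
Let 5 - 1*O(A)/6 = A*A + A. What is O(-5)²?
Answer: 8100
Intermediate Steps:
O(A) = 30 - 6*A - 6*A² (O(A) = 30 - 6*(A*A + A) = 30 - 6*(A² + A) = 30 - 6*(A + A²) = 30 + (-6*A - 6*A²) = 30 - 6*A - 6*A²)
O(-5)² = (30 - 6*(-5) - 6*(-5)²)² = (30 + 30 - 6*25)² = (30 + 30 - 150)² = (-90)² = 8100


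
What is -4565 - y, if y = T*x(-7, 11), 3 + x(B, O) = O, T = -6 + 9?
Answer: -4589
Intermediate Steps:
T = 3
x(B, O) = -3 + O
y = 24 (y = 3*(-3 + 11) = 3*8 = 24)
-4565 - y = -4565 - 1*24 = -4565 - 24 = -4589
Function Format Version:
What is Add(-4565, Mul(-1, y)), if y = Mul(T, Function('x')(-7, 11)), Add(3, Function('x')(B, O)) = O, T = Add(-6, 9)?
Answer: -4589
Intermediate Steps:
T = 3
Function('x')(B, O) = Add(-3, O)
y = 24 (y = Mul(3, Add(-3, 11)) = Mul(3, 8) = 24)
Add(-4565, Mul(-1, y)) = Add(-4565, Mul(-1, 24)) = Add(-4565, -24) = -4589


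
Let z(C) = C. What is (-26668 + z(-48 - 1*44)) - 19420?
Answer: -46180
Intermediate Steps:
(-26668 + z(-48 - 1*44)) - 19420 = (-26668 + (-48 - 1*44)) - 19420 = (-26668 + (-48 - 44)) - 19420 = (-26668 - 92) - 19420 = -26760 - 19420 = -46180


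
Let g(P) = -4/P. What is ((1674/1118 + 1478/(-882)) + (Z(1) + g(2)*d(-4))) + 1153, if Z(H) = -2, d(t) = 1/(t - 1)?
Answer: 1418989963/1232595 ≈ 1151.2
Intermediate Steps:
d(t) = 1/(-1 + t)
((1674/1118 + 1478/(-882)) + (Z(1) + g(2)*d(-4))) + 1153 = ((1674/1118 + 1478/(-882)) + (-2 + (-4/2)/(-1 - 4))) + 1153 = ((1674*(1/1118) + 1478*(-1/882)) + (-2 - 4*½/(-5))) + 1153 = ((837/559 - 739/441) + (-2 - 2*(-⅕))) + 1153 = (-43984/246519 + (-2 + ⅖)) + 1153 = (-43984/246519 - 8/5) + 1153 = -2192072/1232595 + 1153 = 1418989963/1232595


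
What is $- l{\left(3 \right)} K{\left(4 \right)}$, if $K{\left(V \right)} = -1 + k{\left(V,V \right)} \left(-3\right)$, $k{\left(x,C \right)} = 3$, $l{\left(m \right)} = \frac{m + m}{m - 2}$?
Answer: $60$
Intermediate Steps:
$l{\left(m \right)} = \frac{2 m}{-2 + m}$
$K{\left(V \right)} = -10$ ($K{\left(V \right)} = -1 + 3 \left(-3\right) = -1 - 9 = -10$)
$- l{\left(3 \right)} K{\left(4 \right)} = - \frac{2 \cdot 3}{-2 + 3} \left(-10\right) = - \frac{2 \cdot 3}{1} \left(-10\right) = - 2 \cdot 3 \cdot 1 \left(-10\right) = \left(-1\right) 6 \left(-10\right) = \left(-6\right) \left(-10\right) = 60$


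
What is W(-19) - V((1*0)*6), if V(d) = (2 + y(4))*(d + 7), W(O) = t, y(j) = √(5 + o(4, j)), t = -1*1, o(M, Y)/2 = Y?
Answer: -15 - 7*√13 ≈ -40.239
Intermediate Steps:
o(M, Y) = 2*Y
t = -1
y(j) = √(5 + 2*j)
W(O) = -1
V(d) = (2 + √13)*(7 + d) (V(d) = (2 + √(5 + 2*4))*(d + 7) = (2 + √(5 + 8))*(7 + d) = (2 + √13)*(7 + d))
W(-19) - V((1*0)*6) = -1 - (14 + 2*((1*0)*6) + 7*√13 + ((1*0)*6)*√13) = -1 - (14 + 2*(0*6) + 7*√13 + (0*6)*√13) = -1 - (14 + 2*0 + 7*√13 + 0*√13) = -1 - (14 + 0 + 7*√13 + 0) = -1 - (14 + 7*√13) = -1 + (-14 - 7*√13) = -15 - 7*√13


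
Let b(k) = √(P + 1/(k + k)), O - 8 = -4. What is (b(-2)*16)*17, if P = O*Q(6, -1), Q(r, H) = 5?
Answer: 136*√79 ≈ 1208.8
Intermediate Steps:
O = 4 (O = 8 - 4 = 4)
P = 20 (P = 4*5 = 20)
b(k) = √(20 + 1/(2*k)) (b(k) = √(20 + 1/(k + k)) = √(20 + 1/(2*k)))
(b(-2)*16)*17 = ((√(80 + 2/(-2))/2)*16)*17 = ((√(80 + 2*(-½))/2)*16)*17 = ((√(80 - 1)/2)*16)*17 = ((√79/2)*16)*17 = (8*√79)*17 = 136*√79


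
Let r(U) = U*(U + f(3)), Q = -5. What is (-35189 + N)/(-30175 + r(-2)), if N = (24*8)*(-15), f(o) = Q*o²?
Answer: 38069/30081 ≈ 1.2655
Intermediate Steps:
f(o) = -5*o²
r(U) = U*(-45 + U) (r(U) = U*(U - 5*3²) = U*(U - 5*9) = U*(U - 45) = U*(-45 + U))
N = -2880 (N = 192*(-15) = -2880)
(-35189 + N)/(-30175 + r(-2)) = (-35189 - 2880)/(-30175 - 2*(-45 - 2)) = -38069/(-30175 - 2*(-47)) = -38069/(-30175 + 94) = -38069/(-30081) = -38069*(-1/30081) = 38069/30081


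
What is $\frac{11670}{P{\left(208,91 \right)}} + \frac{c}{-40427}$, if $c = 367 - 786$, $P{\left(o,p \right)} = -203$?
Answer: $- \frac{471698033}{8206681} \approx -57.477$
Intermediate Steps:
$c = -419$
$\frac{11670}{P{\left(208,91 \right)}} + \frac{c}{-40427} = \frac{11670}{-203} - \frac{419}{-40427} = 11670 \left(- \frac{1}{203}\right) - - \frac{419}{40427} = - \frac{11670}{203} + \frac{419}{40427} = - \frac{471698033}{8206681}$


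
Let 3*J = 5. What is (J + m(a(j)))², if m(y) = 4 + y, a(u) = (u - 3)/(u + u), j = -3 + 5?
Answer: 4225/144 ≈ 29.340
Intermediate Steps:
J = 5/3 (J = (⅓)*5 = 5/3 ≈ 1.6667)
j = 2
a(u) = (-3 + u)/(2*u) (a(u) = (-3 + u)/((2*u)) = (-3 + u)*(1/(2*u)) = (-3 + u)/(2*u))
(J + m(a(j)))² = (5/3 + (4 + (½)*(-3 + 2)/2))² = (5/3 + (4 + (½)*(½)*(-1)))² = (5/3 + (4 - ¼))² = (5/3 + 15/4)² = (65/12)² = 4225/144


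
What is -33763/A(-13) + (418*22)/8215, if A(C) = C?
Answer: 277482593/106795 ≈ 2598.3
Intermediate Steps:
-33763/A(-13) + (418*22)/8215 = -33763/(-13) + (418*22)/8215 = -33763*(-1/13) + 9196*(1/8215) = 33763/13 + 9196/8215 = 277482593/106795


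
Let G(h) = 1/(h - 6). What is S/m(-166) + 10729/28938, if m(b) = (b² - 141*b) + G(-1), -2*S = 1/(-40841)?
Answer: 2004030358840/5405222340063 ≈ 0.37076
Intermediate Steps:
G(h) = 1/(-6 + h)
S = 1/81682 (S = -½/(-40841) = -½*(-1/40841) = 1/81682 ≈ 1.2243e-5)
m(b) = -⅐ + b² - 141*b (m(b) = (b² - 141*b) + 1/(-6 - 1) = (b² - 141*b) + 1/(-7) = (b² - 141*b) - ⅐ = -⅐ + b² - 141*b)
S/m(-166) + 10729/28938 = 1/(81682*(-⅐ + (-166)² - 141*(-166))) + 10729/28938 = 1/(81682*(-⅐ + 27556 + 23406)) + 10729*(1/28938) = 1/(81682*(356733/7)) + 10729/28938 = (1/81682)*(7/356733) + 10729/28938 = 7/29138664906 + 10729/28938 = 2004030358840/5405222340063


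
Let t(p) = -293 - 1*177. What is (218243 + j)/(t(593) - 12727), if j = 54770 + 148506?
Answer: -421519/13197 ≈ -31.941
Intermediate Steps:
t(p) = -470 (t(p) = -293 - 177 = -470)
j = 203276
(218243 + j)/(t(593) - 12727) = (218243 + 203276)/(-470 - 12727) = 421519/(-13197) = 421519*(-1/13197) = -421519/13197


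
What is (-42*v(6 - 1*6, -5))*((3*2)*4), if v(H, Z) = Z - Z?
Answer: 0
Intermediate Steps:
v(H, Z) = 0
(-42*v(6 - 1*6, -5))*((3*2)*4) = (-42*0)*((3*2)*4) = 0*(6*4) = 0*24 = 0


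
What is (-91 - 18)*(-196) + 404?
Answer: 21768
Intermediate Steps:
(-91 - 18)*(-196) + 404 = -109*(-196) + 404 = 21364 + 404 = 21768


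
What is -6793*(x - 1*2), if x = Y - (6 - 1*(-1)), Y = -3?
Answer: 81516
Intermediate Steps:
x = -10 (x = -3 - (6 - 1*(-1)) = -3 - (6 + 1) = -3 - 1*7 = -3 - 7 = -10)
-6793*(x - 1*2) = -6793*(-10 - 1*2) = -6793*(-10 - 2) = -6793*(-12) = 81516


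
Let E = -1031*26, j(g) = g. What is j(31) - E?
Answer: 26837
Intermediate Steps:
E = -26806
j(31) - E = 31 - 1*(-26806) = 31 + 26806 = 26837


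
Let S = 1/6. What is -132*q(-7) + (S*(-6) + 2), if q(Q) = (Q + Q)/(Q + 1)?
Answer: -307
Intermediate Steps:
S = ⅙ ≈ 0.16667
q(Q) = 2*Q/(1 + Q) (q(Q) = (2*Q)/(1 + Q) = 2*Q/(1 + Q))
-132*q(-7) + (S*(-6) + 2) = -264*(-7)/(1 - 7) + ((⅙)*(-6) + 2) = -264*(-7)/(-6) + (-1 + 2) = -264*(-7)*(-1)/6 + 1 = -132*7/3 + 1 = -308 + 1 = -307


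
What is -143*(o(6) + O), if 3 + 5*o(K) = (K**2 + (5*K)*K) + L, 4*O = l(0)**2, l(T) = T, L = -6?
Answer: -29601/5 ≈ -5920.2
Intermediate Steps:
O = 0 (O = (1/4)*0**2 = (1/4)*0 = 0)
o(K) = -9/5 + 6*K**2/5 (o(K) = -3/5 + ((K**2 + (5*K)*K) - 6)/5 = -3/5 + ((K**2 + 5*K**2) - 6)/5 = -3/5 + (6*K**2 - 6)/5 = -3/5 + (-6 + 6*K**2)/5 = -3/5 + (-6/5 + 6*K**2/5) = -9/5 + 6*K**2/5)
-143*(o(6) + O) = -143*((-9/5 + (6/5)*6**2) + 0) = -143*((-9/5 + (6/5)*36) + 0) = -143*((-9/5 + 216/5) + 0) = -143*(207/5 + 0) = -143*207/5 = -29601/5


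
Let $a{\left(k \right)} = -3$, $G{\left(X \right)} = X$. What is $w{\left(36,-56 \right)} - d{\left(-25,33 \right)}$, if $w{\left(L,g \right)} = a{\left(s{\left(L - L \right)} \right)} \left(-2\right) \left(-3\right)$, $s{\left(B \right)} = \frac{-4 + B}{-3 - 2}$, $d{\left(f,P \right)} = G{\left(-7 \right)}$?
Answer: $-11$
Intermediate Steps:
$d{\left(f,P \right)} = -7$
$s{\left(B \right)} = \frac{4}{5} - \frac{B}{5}$ ($s{\left(B \right)} = \frac{-4 + B}{-5} = \left(-4 + B\right) \left(- \frac{1}{5}\right) = \frac{4}{5} - \frac{B}{5}$)
$w{\left(L,g \right)} = -18$ ($w{\left(L,g \right)} = \left(-3\right) \left(-2\right) \left(-3\right) = 6 \left(-3\right) = -18$)
$w{\left(36,-56 \right)} - d{\left(-25,33 \right)} = -18 - -7 = -18 + 7 = -11$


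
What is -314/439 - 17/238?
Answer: -4835/6146 ≈ -0.78669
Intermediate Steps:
-314/439 - 17/238 = -314*1/439 - 17*1/238 = -314/439 - 1/14 = -4835/6146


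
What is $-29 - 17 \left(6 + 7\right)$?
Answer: $-250$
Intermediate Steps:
$-29 - 17 \left(6 + 7\right) = -29 - 221 = -250$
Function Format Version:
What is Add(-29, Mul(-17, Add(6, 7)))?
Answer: -250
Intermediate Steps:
Add(-29, Mul(-17, Add(6, 7))) = Add(-29, Mul(-17, 13)) = Add(-29, -221) = -250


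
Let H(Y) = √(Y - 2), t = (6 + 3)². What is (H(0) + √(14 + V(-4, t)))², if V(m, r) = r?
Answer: 93 + 2*I*√190 ≈ 93.0 + 27.568*I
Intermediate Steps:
t = 81 (t = 9² = 81)
H(Y) = √(-2 + Y)
(H(0) + √(14 + V(-4, t)))² = (√(-2 + 0) + √(14 + 81))² = (√(-2) + √95)² = (I*√2 + √95)² = (√95 + I*√2)²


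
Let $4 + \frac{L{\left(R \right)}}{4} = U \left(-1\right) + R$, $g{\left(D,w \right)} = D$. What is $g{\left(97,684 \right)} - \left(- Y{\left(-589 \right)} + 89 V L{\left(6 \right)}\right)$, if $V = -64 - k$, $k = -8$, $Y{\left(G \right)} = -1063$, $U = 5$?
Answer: $-60774$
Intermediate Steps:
$V = -56$ ($V = -64 - -8 = -64 + 8 = -56$)
$L{\left(R \right)} = -36 + 4 R$ ($L{\left(R \right)} = -16 + 4 \left(5 \left(-1\right) + R\right) = -16 + 4 \left(-5 + R\right) = -16 + \left(-20 + 4 R\right) = -36 + 4 R$)
$g{\left(97,684 \right)} - \left(- Y{\left(-589 \right)} + 89 V L{\left(6 \right)}\right) = 97 - \left(1063 + 89 \left(-56\right) \left(-36 + 4 \cdot 6\right)\right) = 97 - \left(1063 - 4984 \left(-36 + 24\right)\right) = 97 - \left(1063 - -59808\right) = 97 - 60871 = -60774$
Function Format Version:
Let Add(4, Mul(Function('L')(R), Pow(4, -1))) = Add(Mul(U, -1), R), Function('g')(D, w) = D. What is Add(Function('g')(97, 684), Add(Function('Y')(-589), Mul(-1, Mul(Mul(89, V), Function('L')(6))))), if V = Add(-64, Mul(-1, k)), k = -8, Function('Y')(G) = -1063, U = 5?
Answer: -60774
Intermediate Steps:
V = -56 (V = Add(-64, Mul(-1, -8)) = Add(-64, 8) = -56)
Function('L')(R) = Add(-36, Mul(4, R)) (Function('L')(R) = Add(-16, Mul(4, Add(Mul(5, -1), R))) = Add(-16, Mul(4, Add(-5, R))) = Add(-16, Add(-20, Mul(4, R))) = Add(-36, Mul(4, R)))
Add(Function('g')(97, 684), Add(Function('Y')(-589), Mul(-1, Mul(Mul(89, V), Function('L')(6))))) = Add(97, Add(-1063, Mul(-1, Mul(Mul(89, -56), Add(-36, Mul(4, 6)))))) = Add(97, Add(-1063, Mul(-1, Mul(-4984, Add(-36, 24))))) = Add(97, Add(-1063, Mul(-1, Mul(-4984, -12)))) = Add(97, Add(-1063, Mul(-1, 59808))) = Add(97, Add(-1063, -59808)) = Add(97, -60871) = -60774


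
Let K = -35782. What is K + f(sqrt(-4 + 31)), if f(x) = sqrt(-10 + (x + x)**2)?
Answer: -35782 + 7*sqrt(2) ≈ -35772.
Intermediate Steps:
f(x) = sqrt(-10 + 4*x**2) (f(x) = sqrt(-10 + (2*x)**2) = sqrt(-10 + 4*x**2))
K + f(sqrt(-4 + 31)) = -35782 + sqrt(-10 + 4*(sqrt(-4 + 31))**2) = -35782 + sqrt(-10 + 4*(sqrt(27))**2) = -35782 + sqrt(-10 + 4*(3*sqrt(3))**2) = -35782 + sqrt(-10 + 4*27) = -35782 + sqrt(-10 + 108) = -35782 + sqrt(98) = -35782 + 7*sqrt(2)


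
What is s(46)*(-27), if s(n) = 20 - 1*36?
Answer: 432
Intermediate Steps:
s(n) = -16 (s(n) = 20 - 36 = -16)
s(46)*(-27) = -16*(-27) = 432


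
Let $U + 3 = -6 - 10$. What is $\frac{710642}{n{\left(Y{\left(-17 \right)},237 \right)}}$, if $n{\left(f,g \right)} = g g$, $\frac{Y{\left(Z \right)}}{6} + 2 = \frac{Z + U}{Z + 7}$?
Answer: $\frac{710642}{56169} \approx 12.652$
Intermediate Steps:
$U = -19$ ($U = -3 - 16 = -19$)
$Y{\left(Z \right)} = -12 + \frac{6 \left(-19 + Z\right)}{7 + Z}$ ($Y{\left(Z \right)} = -12 + 6 \frac{Z - 19}{Z + 7} = -12 + 6 \frac{-19 + Z}{7 + Z} = -12 + \frac{6 \left(-19 + Z\right)}{7 + Z}$)
$n{\left(f,g \right)} = g^{2}$
$\frac{710642}{n{\left(Y{\left(-17 \right)},237 \right)}} = \frac{710642}{237^{2}} = \frac{710642}{56169}$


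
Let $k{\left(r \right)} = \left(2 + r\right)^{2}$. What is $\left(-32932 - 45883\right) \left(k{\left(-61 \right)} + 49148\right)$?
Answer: $-4147954635$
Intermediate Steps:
$\left(-32932 - 45883\right) \left(k{\left(-61 \right)} + 49148\right) = \left(-32932 - 45883\right) \left(\left(2 - 61\right)^{2} + 49148\right) = - 78815 \left(\left(-59\right)^{2} + 49148\right) = - 78815 \left(3481 + 49148\right) = \left(-78815\right) 52629 = -4147954635$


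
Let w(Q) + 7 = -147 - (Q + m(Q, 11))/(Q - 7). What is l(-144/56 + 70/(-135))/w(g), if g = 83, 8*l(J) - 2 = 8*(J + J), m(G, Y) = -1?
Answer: 85177/2227554 ≈ 0.038238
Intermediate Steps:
l(J) = 1/4 + 2*J (l(J) = 1/4 + (8*(J + J))/8 = 1/4 + (8*(2*J))/8 = 1/4 + (16*J)/8 = 1/4 + 2*J)
w(Q) = -154 - (-1 + Q)/(-7 + Q) (w(Q) = -7 + (-147 - (Q - 1)/(Q - 7)) = -7 + (-147 - (-1 + Q)/(-7 + Q)) = -154 - (-1 + Q)/(-7 + Q))
l(-144/56 + 70/(-135))/w(g) = (1/4 + 2*(-144/56 + 70/(-135)))/(((1079 - 155*83)/(-7 + 83))) = (1/4 + 2*(-144*1/56 + 70*(-1/135)))/(((1079 - 12865)/76)) = (1/4 + 2*(-18/7 - 14/27))/(((1/76)*(-11786))) = (1/4 + 2*(-584/189))/(-5893/38) = (1/4 - 1168/189)*(-38/5893) = -4483/756*(-38/5893) = 85177/2227554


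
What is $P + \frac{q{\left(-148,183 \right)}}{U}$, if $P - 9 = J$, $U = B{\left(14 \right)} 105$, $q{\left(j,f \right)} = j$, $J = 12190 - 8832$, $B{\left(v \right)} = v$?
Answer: $\frac{2474671}{735} \approx 3366.9$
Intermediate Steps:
$J = 3358$ ($J = 12190 - 8832 = 3358$)
$U = 1470$ ($U = 14 \cdot 105 = 1470$)
$P = 3367$ ($P = 9 + 3358 = 3367$)
$P + \frac{q{\left(-148,183 \right)}}{U} = 3367 - \frac{148}{1470} = 3367 - \frac{74}{735} = \frac{2474671}{735}$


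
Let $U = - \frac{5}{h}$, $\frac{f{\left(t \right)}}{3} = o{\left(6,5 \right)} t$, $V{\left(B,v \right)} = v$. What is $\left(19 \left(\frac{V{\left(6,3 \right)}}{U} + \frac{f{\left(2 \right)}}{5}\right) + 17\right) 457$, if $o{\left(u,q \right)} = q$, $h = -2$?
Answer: $\frac{351433}{5} \approx 70287.0$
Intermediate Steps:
$f{\left(t \right)} = 15 t$ ($f{\left(t \right)} = 3 \cdot 5 t = 15 t$)
$U = \frac{5}{2}$ ($U = - \frac{5}{-2} = \left(-5\right) \left(- \frac{1}{2}\right) = \frac{5}{2} \approx 2.5$)
$\left(19 \left(\frac{V{\left(6,3 \right)}}{U} + \frac{f{\left(2 \right)}}{5}\right) + 17\right) 457 = \left(19 \left(\frac{3}{\frac{5}{2}} + \frac{15 \cdot 2}{5}\right) + 17\right) 457 = \left(19 \left(3 \cdot \frac{2}{5} + 30 \cdot \frac{1}{5}\right) + 17\right) 457 = \left(19 \left(\frac{6}{5} + 6\right) + 17\right) 457 = \left(19 \cdot \frac{36}{5} + 17\right) 457 = \left(\frac{684}{5} + 17\right) 457 = \frac{769}{5} \cdot 457 = \frac{351433}{5}$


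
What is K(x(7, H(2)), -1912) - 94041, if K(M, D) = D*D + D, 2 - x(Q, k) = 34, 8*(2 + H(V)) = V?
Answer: 3559791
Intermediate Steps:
H(V) = -2 + V/8
x(Q, k) = -32 (x(Q, k) = 2 - 1*34 = 2 - 34 = -32)
K(M, D) = D + D² (K(M, D) = D² + D = D + D²)
K(x(7, H(2)), -1912) - 94041 = -1912*(1 - 1912) - 94041 = -1912*(-1911) - 94041 = 3653832 - 94041 = 3559791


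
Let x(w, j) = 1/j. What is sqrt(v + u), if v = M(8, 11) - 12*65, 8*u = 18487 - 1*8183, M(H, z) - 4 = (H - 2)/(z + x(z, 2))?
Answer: 2*sqrt(67781)/23 ≈ 22.639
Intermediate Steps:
M(H, z) = 4 + (-2 + H)/(1/2 + z) (M(H, z) = 4 + (H - 2)/(z + 1/2) = 4 + (-2 + H)/(z + 1/2) = 4 + (-2 + H)/(1/2 + z))
u = 1288 (u = (18487 - 1*8183)/8 = (18487 - 8183)/8 = (1/8)*10304 = 1288)
v = -17836/23 (v = 2*(8 + 4*11)/(1 + 2*11) - 12*65 = 2*(8 + 44)/(1 + 22) - 780 = 2*52/23 - 780 = 2*(1/23)*52 - 780 = 104/23 - 780 = -17836/23 ≈ -775.48)
sqrt(v + u) = sqrt(-17836/23 + 1288) = sqrt(11788/23) = 2*sqrt(67781)/23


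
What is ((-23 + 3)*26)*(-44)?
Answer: 22880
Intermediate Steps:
((-23 + 3)*26)*(-44) = -20*26*(-44) = -520*(-44) = 22880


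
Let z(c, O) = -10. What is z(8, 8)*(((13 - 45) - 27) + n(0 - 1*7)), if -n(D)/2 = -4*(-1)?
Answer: 670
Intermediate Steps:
n(D) = -8 (n(D) = -(-8)*(-1) = -2*4 = -8)
z(8, 8)*(((13 - 45) - 27) + n(0 - 1*7)) = -10*(((13 - 45) - 27) - 8) = -10*((-32 - 27) - 8) = -10*(-59 - 8) = -10*(-67) = 670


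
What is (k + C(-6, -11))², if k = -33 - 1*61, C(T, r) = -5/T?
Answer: 312481/36 ≈ 8680.0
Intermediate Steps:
k = -94 (k = -33 - 61 = -94)
(k + C(-6, -11))² = (-94 - 5/(-6))² = (-94 - 5*(-⅙))² = (-94 + ⅚)² = (-559/6)² = 312481/36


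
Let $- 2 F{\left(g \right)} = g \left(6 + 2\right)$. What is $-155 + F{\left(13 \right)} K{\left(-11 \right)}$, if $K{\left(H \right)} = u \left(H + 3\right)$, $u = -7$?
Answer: $-3067$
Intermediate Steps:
$F{\left(g \right)} = - 4 g$ ($F{\left(g \right)} = - \frac{g \left(6 + 2\right)}{2} = - \frac{g 8}{2} = - \frac{8 g}{2} = - 4 g$)
$K{\left(H \right)} = -21 - 7 H$ ($K{\left(H \right)} = - 7 \left(H + 3\right) = - 7 \left(3 + H\right) = -21 - 7 H$)
$-155 + F{\left(13 \right)} K{\left(-11 \right)} = -155 + \left(-4\right) 13 \left(-21 - -77\right) = -155 - 52 \left(-21 + 77\right) = -155 - 2912 = -3067$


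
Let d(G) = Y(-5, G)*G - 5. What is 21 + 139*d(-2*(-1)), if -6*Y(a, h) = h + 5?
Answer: -2995/3 ≈ -998.33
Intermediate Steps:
Y(a, h) = -⅚ - h/6 (Y(a, h) = -(h + 5)/6 = -(5 + h)/6 = -⅚ - h/6)
d(G) = -5 + G*(-⅚ - G/6) (d(G) = (-⅚ - G/6)*G - 5 = G*(-⅚ - G/6) - 5 = -5 + G*(-⅚ - G/6))
21 + 139*d(-2*(-1)) = 21 + 139*(-5 - (-2*(-1))*(5 - 2*(-1))/6) = 21 + 139*(-5 - ⅙*2*(5 + 2)) = 21 + 139*(-5 - ⅙*2*7) = 21 + 139*(-5 - 7/3) = 21 + 139*(-22/3) = 21 - 3058/3 = -2995/3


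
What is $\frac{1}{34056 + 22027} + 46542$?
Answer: $\frac{2610214987}{56083} \approx 46542.0$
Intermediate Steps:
$\frac{1}{34056 + 22027} + 46542 = \frac{1}{56083} + 46542 = \frac{2610214987}{56083}$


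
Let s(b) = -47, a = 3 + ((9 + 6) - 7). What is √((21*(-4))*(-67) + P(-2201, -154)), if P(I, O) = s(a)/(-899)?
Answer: √4548597481/899 ≈ 75.020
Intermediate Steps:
a = 11 (a = 3 + (15 - 7) = 3 + 8 = 11)
P(I, O) = 47/899 (P(I, O) = -47/(-899) = -47*(-1/899) = 47/899)
√((21*(-4))*(-67) + P(-2201, -154)) = √((21*(-4))*(-67) + 47/899) = √(-84*(-67) + 47/899) = √(5628 + 47/899) = √(5059619/899) = √4548597481/899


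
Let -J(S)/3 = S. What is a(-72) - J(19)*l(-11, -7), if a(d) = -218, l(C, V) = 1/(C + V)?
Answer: -1327/6 ≈ -221.17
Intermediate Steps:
J(S) = -3*S
a(-72) - J(19)*l(-11, -7) = -218 - (-3*19)/(-11 - 7) = -218 - (-57)/(-18) = -218 - (-57)*(-1)/18 = -218 - 1*19/6 = -218 - 19/6 = -1327/6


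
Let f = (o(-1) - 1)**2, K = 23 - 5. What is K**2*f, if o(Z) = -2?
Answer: 2916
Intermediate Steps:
K = 18
f = 9 (f = (-2 - 1)**2 = (-3)**2 = 9)
K**2*f = 18**2*9 = 324*9 = 2916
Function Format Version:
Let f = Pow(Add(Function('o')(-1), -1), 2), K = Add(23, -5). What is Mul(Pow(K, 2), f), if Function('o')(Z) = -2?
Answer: 2916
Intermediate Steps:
K = 18
f = 9 (f = Pow(Add(-2, -1), 2) = Pow(-3, 2) = 9)
Mul(Pow(K, 2), f) = Mul(Pow(18, 2), 9) = Mul(324, 9) = 2916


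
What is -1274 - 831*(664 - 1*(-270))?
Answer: -777428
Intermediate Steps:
-1274 - 831*(664 - 1*(-270)) = -1274 - 831*(664 + 270) = -1274 - 831*934 = -1274 - 776154 = -777428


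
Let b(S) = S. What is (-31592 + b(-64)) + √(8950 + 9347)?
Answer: -31656 + 3*√2033 ≈ -31521.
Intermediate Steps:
(-31592 + b(-64)) + √(8950 + 9347) = (-31592 - 64) + √(8950 + 9347) = -31656 + √18297 = -31656 + 3*√2033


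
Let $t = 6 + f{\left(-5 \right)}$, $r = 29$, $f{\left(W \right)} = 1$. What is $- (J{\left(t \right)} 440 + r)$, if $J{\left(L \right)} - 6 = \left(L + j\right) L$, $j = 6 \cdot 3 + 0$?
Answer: $-79669$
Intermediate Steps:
$j = 18$ ($j = 18 + 0 = 18$)
$t = 7$ ($t = 6 + 1 = 7$)
$J{\left(L \right)} = 6 + L \left(18 + L\right)$ ($J{\left(L \right)} = 6 + \left(L + 18\right) L = 6 + \left(18 + L\right) L = 6 + L \left(18 + L\right)$)
$- (J{\left(t \right)} 440 + r) = - (\left(6 + 7^{2} + 18 \cdot 7\right) 440 + 29) = - (\left(6 + 49 + 126\right) 440 + 29) = - (181 \cdot 440 + 29) = - (79640 + 29) = \left(-1\right) 79669 = -79669$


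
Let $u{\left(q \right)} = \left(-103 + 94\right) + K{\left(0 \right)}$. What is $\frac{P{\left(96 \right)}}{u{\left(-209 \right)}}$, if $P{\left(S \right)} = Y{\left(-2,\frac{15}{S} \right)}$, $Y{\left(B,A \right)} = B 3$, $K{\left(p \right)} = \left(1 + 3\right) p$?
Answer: $\frac{2}{3} \approx 0.66667$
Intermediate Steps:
$K{\left(p \right)} = 4 p$
$Y{\left(B,A \right)} = 3 B$
$P{\left(S \right)} = -6$ ($P{\left(S \right)} = 3 \left(-2\right) = -6$)
$u{\left(q \right)} = -9$ ($u{\left(q \right)} = \left(-103 + 94\right) + 4 \cdot 0 = -9 + 0 = -9$)
$\frac{P{\left(96 \right)}}{u{\left(-209 \right)}} = - \frac{6}{-9} = \left(-6\right) \left(- \frac{1}{9}\right) = \frac{2}{3}$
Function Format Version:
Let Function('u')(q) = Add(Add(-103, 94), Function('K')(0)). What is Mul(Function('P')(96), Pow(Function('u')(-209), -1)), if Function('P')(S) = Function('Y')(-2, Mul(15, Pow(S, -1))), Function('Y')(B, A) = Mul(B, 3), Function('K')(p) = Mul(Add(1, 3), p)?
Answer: Rational(2, 3) ≈ 0.66667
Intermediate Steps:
Function('K')(p) = Mul(4, p)
Function('Y')(B, A) = Mul(3, B)
Function('P')(S) = -6 (Function('P')(S) = Mul(3, -2) = -6)
Function('u')(q) = -9 (Function('u')(q) = Add(Add(-103, 94), Mul(4, 0)) = Add(-9, 0) = -9)
Mul(Function('P')(96), Pow(Function('u')(-209), -1)) = Mul(-6, Pow(-9, -1)) = Mul(-6, Rational(-1, 9)) = Rational(2, 3)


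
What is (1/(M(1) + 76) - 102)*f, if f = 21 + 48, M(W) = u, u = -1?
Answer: -175927/25 ≈ -7037.1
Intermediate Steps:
M(W) = -1
f = 69
(1/(M(1) + 76) - 102)*f = (1/(-1 + 76) - 102)*69 = (1/75 - 102)*69 = -7649/75*69 = -175927/25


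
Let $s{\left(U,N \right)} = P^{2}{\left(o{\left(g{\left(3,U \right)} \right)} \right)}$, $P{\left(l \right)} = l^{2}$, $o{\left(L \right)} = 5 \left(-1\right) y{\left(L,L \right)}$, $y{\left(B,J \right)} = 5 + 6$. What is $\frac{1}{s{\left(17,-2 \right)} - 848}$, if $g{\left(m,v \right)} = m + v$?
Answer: $\frac{1}{9149777} \approx 1.0929 \cdot 10^{-7}$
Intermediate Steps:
$y{\left(B,J \right)} = 11$
$o{\left(L \right)} = -55$ ($o{\left(L \right)} = 5 \left(-1\right) 11 = \left(-5\right) 11 = -55$)
$s{\left(U,N \right)} = 9150625$ ($s{\left(U,N \right)} = \left(\left(-55\right)^{2}\right)^{2} = 3025^{2} = 9150625$)
$\frac{1}{s{\left(17,-2 \right)} - 848} = \frac{1}{9150625 - 848} = \frac{1}{9149777}$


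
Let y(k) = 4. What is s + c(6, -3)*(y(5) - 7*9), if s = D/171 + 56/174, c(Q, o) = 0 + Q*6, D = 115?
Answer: -10527985/4959 ≈ -2123.0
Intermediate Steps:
c(Q, o) = 6*Q (c(Q, o) = 0 + 6*Q = 6*Q)
s = 4931/4959 (s = 115/171 + 56/174 = 115*(1/171) + 56*(1/174) = 115/171 + 28/87 = 4931/4959 ≈ 0.99435)
s + c(6, -3)*(y(5) - 7*9) = 4931/4959 + (6*6)*(4 - 7*9) = 4931/4959 + 36*(4 - 63) = 4931/4959 + 36*(-59) = 4931/4959 - 2124 = -10527985/4959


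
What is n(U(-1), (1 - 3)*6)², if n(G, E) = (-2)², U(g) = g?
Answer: 16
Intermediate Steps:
n(G, E) = 4
n(U(-1), (1 - 3)*6)² = 4² = 16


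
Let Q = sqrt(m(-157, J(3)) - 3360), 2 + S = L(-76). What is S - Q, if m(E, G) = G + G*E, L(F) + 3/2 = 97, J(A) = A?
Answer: 187/2 - 2*I*sqrt(957) ≈ 93.5 - 61.871*I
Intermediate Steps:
L(F) = 191/2 (L(F) = -3/2 + 97 = 191/2)
m(E, G) = G + E*G
S = 187/2 (S = -2 + 191/2 = 187/2 ≈ 93.500)
Q = 2*I*sqrt(957) (Q = sqrt(3*(1 - 157) - 3360) = sqrt(3*(-156) - 3360) = sqrt(-468 - 3360) = sqrt(-3828) = 2*I*sqrt(957) ≈ 61.871*I)
S - Q = 187/2 - 2*I*sqrt(957)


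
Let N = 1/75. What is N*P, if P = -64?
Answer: -64/75 ≈ -0.85333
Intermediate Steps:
N = 1/75 ≈ 0.013333
N*P = (1/75)*(-64) = -64/75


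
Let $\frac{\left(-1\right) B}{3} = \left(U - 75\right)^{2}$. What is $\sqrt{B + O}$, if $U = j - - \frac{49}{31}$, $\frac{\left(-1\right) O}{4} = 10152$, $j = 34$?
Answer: $\frac{2 i \sqrt{10876035}}{31} \approx 212.77 i$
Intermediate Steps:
$O = -40608$ ($O = \left(-4\right) 10152 = -40608$)
$U = \frac{1103}{31}$ ($U = 34 - - \frac{49}{31} = 34 + \frac{49}{31} = \frac{1103}{31} \approx 35.581$)
$B = - \frac{4479852}{961}$ ($B = - 3 \left(\frac{1103}{31} - 75\right)^{2} = - 3 \left(- \frac{1222}{31}\right)^{2} = \left(-3\right) \frac{1493284}{961} = - \frac{4479852}{961} \approx -4661.7$)
$\sqrt{B + O} = \sqrt{- \frac{4479852}{961} - 40608} = \sqrt{- \frac{43504140}{961}} = \frac{2 i \sqrt{10876035}}{31}$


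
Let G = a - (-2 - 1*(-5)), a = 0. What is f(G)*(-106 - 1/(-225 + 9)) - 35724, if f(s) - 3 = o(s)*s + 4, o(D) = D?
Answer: -1010338/27 ≈ -37420.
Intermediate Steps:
G = -3 (G = 0 - (-2 - 1*(-5)) = 0 - (-2 + 5) = 0 - 1*3 = 0 - 3 = -3)
f(s) = 7 + s² (f(s) = 3 + (s*s + 4) = 3 + (s² + 4) = 3 + (4 + s²) = 7 + s²)
f(G)*(-106 - 1/(-225 + 9)) - 35724 = (7 + (-3)²)*(-106 - 1/(-225 + 9)) - 35724 = (7 + 9)*(-106 - 1/(-216)) - 35724 = 16*(-106 - 1*(-1/216)) - 35724 = 16*(-106 + 1/216) - 35724 = 16*(-22895/216) - 35724 = -45790/27 - 35724 = -1010338/27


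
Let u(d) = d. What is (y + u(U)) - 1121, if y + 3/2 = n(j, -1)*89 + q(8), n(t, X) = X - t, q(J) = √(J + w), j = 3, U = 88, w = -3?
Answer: -2781/2 + √5 ≈ -1388.3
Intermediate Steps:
q(J) = √(-3 + J) (q(J) = √(J - 3) = √(-3 + J))
y = -715/2 + √5 (y = -3/2 + ((-1 - 1*3)*89 + √(-3 + 8)) = -3/2 + ((-1 - 3)*89 + √5) = -3/2 + (-4*89 + √5) = -3/2 + (-356 + √5) = -715/2 + √5 ≈ -355.26)
(y + u(U)) - 1121 = ((-715/2 + √5) + 88) - 1121 = (-539/2 + √5) - 1121 = -2781/2 + √5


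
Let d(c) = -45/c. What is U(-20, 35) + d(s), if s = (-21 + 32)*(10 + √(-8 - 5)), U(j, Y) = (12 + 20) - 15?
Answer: 20681/1243 + 45*I*√13/1243 ≈ 16.638 + 0.13053*I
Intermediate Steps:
U(j, Y) = 17 (U(j, Y) = 32 - 15 = 17)
s = 110 + 11*I*√13 (s = 11*(10 + √(-13)) = 11*(10 + I*√13) = 110 + 11*I*√13 ≈ 110.0 + 39.661*I)
U(-20, 35) + d(s) = 17 - 45/(110 + 11*I*√13)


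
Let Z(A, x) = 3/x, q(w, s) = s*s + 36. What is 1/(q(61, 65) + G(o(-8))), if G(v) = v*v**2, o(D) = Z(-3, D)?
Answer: 512/2181605 ≈ 0.00023469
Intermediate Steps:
q(w, s) = 36 + s**2 (q(w, s) = s**2 + 36 = 36 + s**2)
o(D) = 3/D
G(v) = v**3
1/(q(61, 65) + G(o(-8))) = 1/((36 + 65**2) + (3/(-8))**3) = 1/((36 + 4225) + (3*(-1/8))**3) = 1/(4261 + (-3/8)**3) = 1/(4261 - 27/512) = 1/(2181605/512) = 512/2181605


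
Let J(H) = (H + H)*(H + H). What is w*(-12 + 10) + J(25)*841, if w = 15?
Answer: 2102470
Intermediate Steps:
J(H) = 4*H² (J(H) = (2*H)*(2*H) = 4*H²)
w*(-12 + 10) + J(25)*841 = 15*(-12 + 10) + (4*25²)*841 = 15*(-2) + (4*625)*841 = -30 + 2500*841 = -30 + 2102500 = 2102470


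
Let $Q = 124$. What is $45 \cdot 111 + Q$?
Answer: $5119$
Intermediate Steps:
$45 \cdot 111 + Q = 45 \cdot 111 + 124 = 4995 + 124 = 5119$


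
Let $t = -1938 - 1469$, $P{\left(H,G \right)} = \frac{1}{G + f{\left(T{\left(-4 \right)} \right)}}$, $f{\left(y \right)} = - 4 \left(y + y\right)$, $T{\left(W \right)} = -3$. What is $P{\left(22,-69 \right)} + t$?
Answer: $- \frac{153316}{45} \approx -3407.0$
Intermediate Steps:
$f{\left(y \right)} = - 8 y$ ($f{\left(y \right)} = - 4 \cdot 2 y = - 8 y$)
$P{\left(H,G \right)} = \frac{1}{24 + G}$ ($P{\left(H,G \right)} = \frac{1}{G - -24} = \frac{1}{G + 24} = \frac{1}{24 + G}$)
$t = -3407$ ($t = -1938 - 1469 = -3407$)
$P{\left(22,-69 \right)} + t = \frac{1}{24 - 69} - 3407 = \frac{1}{-45} - 3407 = - \frac{1}{45} - 3407 = - \frac{153316}{45}$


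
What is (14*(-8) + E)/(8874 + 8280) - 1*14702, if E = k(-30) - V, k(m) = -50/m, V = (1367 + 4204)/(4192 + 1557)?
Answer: -2174831344154/147927519 ≈ -14702.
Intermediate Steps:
V = 5571/5749 ≈ 0.96904
E = 12032/17247 (E = -50/(-30) - 1*5571/5749 = -50*(-1/30) - 5571/5749 = 5/3 - 5571/5749 = 12032/17247 ≈ 0.69763)
(14*(-8) + E)/(8874 + 8280) - 1*14702 = (14*(-8) + 12032/17247)/(8874 + 8280) - 1*14702 = (-112 + 12032/17247)/17154 - 14702 = -1919632/17247*1/17154 - 14702 = -959816/147927519 - 14702 = -2174831344154/147927519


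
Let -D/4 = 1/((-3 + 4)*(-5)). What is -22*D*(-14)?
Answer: 1232/5 ≈ 246.40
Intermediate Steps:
D = ⅘ (D = -4*(-1/(5*(-3 + 4))) = -4/(1*(-5)) = -4/(-5) = -4*(-⅕) = ⅘ ≈ 0.80000)
-22*D*(-14) = -22*⅘*(-14) = -88/5*(-14) = 1232/5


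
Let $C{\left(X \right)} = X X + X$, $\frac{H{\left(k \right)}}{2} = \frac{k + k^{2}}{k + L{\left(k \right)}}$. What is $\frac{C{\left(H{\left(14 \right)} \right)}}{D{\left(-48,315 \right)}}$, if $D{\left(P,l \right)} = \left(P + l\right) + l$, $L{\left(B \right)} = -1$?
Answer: $\frac{30310}{16393} \approx 1.849$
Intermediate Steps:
$D{\left(P,l \right)} = P + 2 l$
$H{\left(k \right)} = \frac{2 \left(k + k^{2}\right)}{-1 + k}$ ($H{\left(k \right)} = 2 \frac{k + k^{2}}{k - 1} = 2 \frac{k + k^{2}}{-1 + k} = \frac{2 \left(k + k^{2}\right)}{-1 + k}$)
$C{\left(X \right)} = X + X^{2}$ ($C{\left(X \right)} = X^{2} + X = X + X^{2}$)
$\frac{C{\left(H{\left(14 \right)} \right)}}{D{\left(-48,315 \right)}} = \frac{2 \cdot 14 \frac{1}{-1 + 14} \left(1 + 14\right) \left(1 + 2 \cdot 14 \frac{1}{-1 + 14} \left(1 + 14\right)\right)}{-48 + 2 \cdot 315} = \frac{2 \cdot 14 \cdot \frac{1}{13} \cdot 15 \left(1 + 2 \cdot 14 \cdot \frac{1}{13} \cdot 15\right)}{-48 + 630} = \frac{2 \cdot 14 \cdot \frac{1}{13} \cdot 15 \left(1 + 2 \cdot 14 \cdot \frac{1}{13} \cdot 15\right)}{582} = \frac{420 \left(1 + \frac{420}{13}\right)}{13} \cdot \frac{1}{582} = \frac{420}{13} \cdot \frac{433}{13} \cdot \frac{1}{582} = \frac{181860}{169} \cdot \frac{1}{582} = \frac{30310}{16393}$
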